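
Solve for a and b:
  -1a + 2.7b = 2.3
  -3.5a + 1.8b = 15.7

Row-reduce the augmented matrix:
R1 ← R1 / (-1).
R2 ← R2 + 7/2·R1.
R2 ← R2 / (-153/20).
R1 ← R1 + 27/10·R2.
Reading off the reduced rows gives a = -5, b = -1.

a = -5, b = -1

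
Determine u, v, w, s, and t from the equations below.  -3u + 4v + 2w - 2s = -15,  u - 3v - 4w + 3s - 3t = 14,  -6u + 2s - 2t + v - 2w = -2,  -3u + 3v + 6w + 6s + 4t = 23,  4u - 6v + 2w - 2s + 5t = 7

Row-reduce the augmented matrix:
R1 ← R1 / (-3).
R2 ← R2 − 1·R1.
R3 ← R3 + 6·R1.
R4 ← R4 + 3·R1.
R5 ← R5 − 4·R1.
R2 ← R2 / (-5/3).
R1 ← R1 + 4/3·R2.
R3 ← R3 + 7·R2.
R4 ← R4 + 1·R2.
R5 ← R5 + 2/3·R2.
R3 ← R3 / (8).
R1 ← R1 − 2·R3.
R2 ← R2 − 2·R3.
R4 ← R4 − 6·R3.
R5 ← R5 − 6·R3.
R4 ← R4 / (189/20).
R1 ← R1 + 1/4·R4.
R2 ← R2 + 9/20·R4.
R3 ← R3 + 19/40·R4.
R5 ← R5 + 11/4·R4.
R5 ← R5 / (-449/189).
R1 ← R1 + 58/189·R5.
R2 ← R2 + 20/21·R5.
R3 ← R3 − 230/189·R5.
R4 ← R4 + 43/189·R5.
Reading off the reduced rows gives u = 1, v = -2, w = 2, s = 4, t = -1.

u = 1, v = -2, w = 2, s = 4, t = -1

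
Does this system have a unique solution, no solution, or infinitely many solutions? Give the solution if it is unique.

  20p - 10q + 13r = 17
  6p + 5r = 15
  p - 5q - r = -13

no solution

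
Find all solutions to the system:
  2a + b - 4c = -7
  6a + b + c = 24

infinitely many solutions

Row-reduce:
R1 ← R1 / (2).
R2 ← R2 − 6·R1.
R2 ← R2 / (-2).
R1 ← R1 − 1/2·R2.
Rank is 2 with 3 unknowns, leaving c free.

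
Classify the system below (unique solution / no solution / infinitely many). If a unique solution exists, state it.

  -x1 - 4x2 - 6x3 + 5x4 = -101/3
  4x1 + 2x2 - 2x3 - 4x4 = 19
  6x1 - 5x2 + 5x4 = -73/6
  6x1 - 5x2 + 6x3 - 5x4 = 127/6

x1 = 2, x2 = 5/2, x3 = 5/3, x4 = -7/3

Row-reduce the augmented matrix:
R1 ← R1 / (-1).
R2 ← R2 − 4·R1.
R3 ← R3 − 6·R1.
R4 ← R4 − 6·R1.
R2 ← R2 / (-14).
R1 ← R1 − 4·R2.
R3 ← R3 + 29·R2.
R4 ← R4 + 29·R2.
R3 ← R3 / (125/7).
R1 ← R1 + 10/7·R3.
R2 ← R2 − 13/7·R3.
R4 ← R4 − 167/7·R3.
R4 ← R4 / (-1328/125).
R1 ← R1 + 7/25·R4.
R2 ← R2 + 167/125·R4.
R3 ← R3 − 13/125·R4.
Reading off the reduced rows gives x1 = 2, x2 = 5/2, x3 = 5/3, x4 = -7/3.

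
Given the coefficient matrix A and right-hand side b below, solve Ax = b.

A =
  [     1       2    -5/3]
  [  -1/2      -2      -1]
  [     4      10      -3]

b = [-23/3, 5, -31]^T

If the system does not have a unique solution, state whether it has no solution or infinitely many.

no solution

Row-reduce:
R2 ← R2 + 1/2·R1.
R3 ← R3 − 4·R1.
R2 ← R2 / (-1).
R1 ← R1 − 2·R2.
R3 ← R3 − 2·R2.
Row 3 reduces to 0 = 2, a contradiction. The system is inconsistent.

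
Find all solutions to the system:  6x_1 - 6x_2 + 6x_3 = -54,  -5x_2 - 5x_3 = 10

infinitely many solutions

Row-reduce:
R1 ← R1 / (6).
R2 ← R2 / (-5).
R1 ← R1 + 1·R2.
Rank is 2 with 3 unknowns, leaving x_3 free.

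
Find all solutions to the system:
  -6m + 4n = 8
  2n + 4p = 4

Row-reduce:
R1 ← R1 / (-6).
R2 ← R2 / (2).
R1 ← R1 + 2/3·R2.
Rank is 2 with 3 unknowns, leaving p free.

infinitely many solutions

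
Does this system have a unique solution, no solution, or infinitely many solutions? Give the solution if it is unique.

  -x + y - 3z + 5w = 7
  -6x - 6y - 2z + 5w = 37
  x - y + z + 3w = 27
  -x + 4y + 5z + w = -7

Row-reduce the augmented matrix:
R1 ← R1 / (-1).
R2 ← R2 + 6·R1.
R3 ← R3 − 1·R1.
R4 ← R4 + 1·R1.
R2 ← R2 / (-12).
R1 ← R1 + 1·R2.
R4 ← R4 − 3·R2.
R3 ← R3 / (-2).
R1 ← R1 − 5/3·R3.
R2 ← R2 + 4/3·R3.
R4 ← R4 − 12·R3.
R4 ← R4 / (151/4).
R1 ← R1 − 15/4·R4.
R2 ← R2 + 13/4·R4.
R3 ← R3 + 4·R4.
Reading off the reduced rows gives x = 3, y = -6, z = 3, w = 5.

x = 3, y = -6, z = 3, w = 5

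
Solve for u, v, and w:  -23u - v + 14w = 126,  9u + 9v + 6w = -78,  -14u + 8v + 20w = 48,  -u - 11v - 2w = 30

Row-reduce the augmented matrix:
R1 ← R1 / (-23).
R2 ← R2 − 9·R1.
R3 ← R3 + 14·R1.
R4 ← R4 + 1·R1.
R2 ← R2 / (198/23).
R1 ← R1 − 1/23·R2.
R3 ← R3 − 198/23·R2.
R4 ← R4 + 252/23·R2.
Swap R3 and R4.
R3 ← R3 / (12).
R1 ← R1 + 2/3·R3.
R2 ← R2 − 4/3·R3.
R4 reduces to 0 = 0, so the extra equation is consistent.
Reading off the reduced rows gives u = -6, v = -2, w = -1.

u = -6, v = -2, w = -1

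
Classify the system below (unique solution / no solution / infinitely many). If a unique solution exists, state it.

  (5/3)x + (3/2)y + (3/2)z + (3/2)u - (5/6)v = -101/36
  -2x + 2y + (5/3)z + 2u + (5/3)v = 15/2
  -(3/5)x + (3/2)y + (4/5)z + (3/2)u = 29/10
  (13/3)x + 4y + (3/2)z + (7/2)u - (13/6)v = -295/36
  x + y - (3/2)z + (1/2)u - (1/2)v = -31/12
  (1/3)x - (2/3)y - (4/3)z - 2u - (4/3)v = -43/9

x = -7/3, y = -1, z = 0, u = 2, v = 1/2

Row-reduce the augmented matrix:
R1 ← R1 / (5/3).
R2 ← R2 + 2·R1.
R3 ← R3 + 3/5·R1.
R4 ← R4 − 13/3·R1.
R5 ← R5 − 1·R1.
R6 ← R6 − 1/3·R1.
R2 ← R2 / (19/5).
R1 ← R1 − 9/10·R2.
R3 ← R3 − 51/25·R2.
R4 ← R4 − 1/10·R2.
R5 ← R5 − 1/10·R2.
R6 ← R6 + 29/30·R2.
R3 ← R3 / (-99/190).
R1 ← R1 − 3/38·R3.
R2 ← R2 − 52/57·R3.
R4 ← R4 + 142/57·R3.
R5 ← R5 + 142/57·R3.
R6 ← R6 + 257/342·R3.
R4 ← R4 / (-1/2).
R2 ← R2 − 1·R4.
R5 ← R5 + 1/2·R4.
R6 ← R6 + 4/3·R4.
Swap R5 and R6.
R5 ← R5 / (-7475/891).
R1 ← R1 + 25/33·R5.
R2 ← R2 − 1568/297·R5.
R3 ← R3 − 125/99·R5.
R4 ← R4 + 1858/297·R5.
R6 reduces to 0 = 0, so the extra equation is consistent.
Reading off the reduced rows gives x = -7/3, y = -1, z = 0, u = 2, v = 1/2.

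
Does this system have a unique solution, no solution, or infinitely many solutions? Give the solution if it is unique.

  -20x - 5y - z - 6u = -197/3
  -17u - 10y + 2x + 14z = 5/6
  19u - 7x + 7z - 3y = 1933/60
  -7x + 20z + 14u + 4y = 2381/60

x = 11/4, y = -3/5, z = 5/3, u = 2

Row-reduce the augmented matrix:
R1 ← R1 / (-20).
R2 ← R2 − 2·R1.
R3 ← R3 + 7·R1.
R4 ← R4 + 7·R1.
R2 ← R2 / (-21/2).
R1 ← R1 − 1/4·R2.
R3 ← R3 + 5/4·R2.
R4 ← R4 − 23/4·R2.
R3 ← R3 / (598/105).
R1 ← R1 − 8/21·R3.
R2 ← R2 + 139/105·R3.
R4 ← R4 − 2936/105·R3.
R4 ← R4 / (-64237/598).
R1 ← R1 + 999/598·R4.
R2 ← R2 − 8453/1196·R4.
R3 ← R3 − 4871/1196·R4.
Reading off the reduced rows gives x = 11/4, y = -3/5, z = 5/3, u = 2.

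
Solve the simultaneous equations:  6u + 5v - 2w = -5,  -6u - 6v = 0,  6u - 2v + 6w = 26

u = 1, v = -1, w = 3

Row-reduce the augmented matrix:
R1 ← R1 / (6).
R2 ← R2 + 6·R1.
R3 ← R3 − 6·R1.
R2 ← R2 / (-1).
R1 ← R1 − 5/6·R2.
R3 ← R3 + 7·R2.
R3 ← R3 / (22).
R1 ← R1 + 2·R3.
R2 ← R2 − 2·R3.
Reading off the reduced rows gives u = 1, v = -1, w = 3.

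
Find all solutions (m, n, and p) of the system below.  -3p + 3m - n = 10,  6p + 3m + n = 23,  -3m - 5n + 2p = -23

Row-reduce the augmented matrix:
R1 ← R1 / (3).
R2 ← R2 − 3·R1.
R3 ← R3 + 3·R1.
R2 ← R2 / (2).
R1 ← R1 + 1/3·R2.
R3 ← R3 + 6·R2.
R3 ← R3 / (26).
R1 ← R1 − 1/2·R3.
R2 ← R2 − 9/2·R3.
Reading off the reduced rows gives m = 5, n = 2, p = 1.

m = 5, n = 2, p = 1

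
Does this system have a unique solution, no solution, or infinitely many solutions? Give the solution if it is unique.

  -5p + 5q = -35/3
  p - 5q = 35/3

From equation 2: p = 35/3 + 5·q.
Substitute into equation 1 and solve: q = -7/3.
Then p = 0.

p = 0, q = -7/3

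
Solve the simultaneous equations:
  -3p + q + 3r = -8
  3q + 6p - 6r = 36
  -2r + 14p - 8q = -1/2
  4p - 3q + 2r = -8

no solution

Row-reduce:
R1 ← R1 / (-3).
R2 ← R2 − 6·R1.
R3 ← R3 − 14·R1.
R4 ← R4 − 4·R1.
R2 ← R2 / (5).
R1 ← R1 + 1/3·R2.
R3 ← R3 + 10/3·R2.
R4 ← R4 + 5/3·R2.
R3 ← R3 / (12).
R1 ← R1 + 1·R3.
R4 ← R4 − 6·R3.
Row 4 reduces to 0 = 1/4, a contradiction. The system is inconsistent.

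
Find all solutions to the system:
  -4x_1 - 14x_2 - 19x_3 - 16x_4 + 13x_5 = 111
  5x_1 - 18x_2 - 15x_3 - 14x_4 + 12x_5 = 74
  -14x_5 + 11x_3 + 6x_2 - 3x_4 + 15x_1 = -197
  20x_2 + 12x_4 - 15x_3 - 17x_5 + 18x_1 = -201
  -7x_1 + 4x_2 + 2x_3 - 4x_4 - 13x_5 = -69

x_1 = -5, x_2 = -3, x_3 = -1, x_4 = 3, x_5 = 6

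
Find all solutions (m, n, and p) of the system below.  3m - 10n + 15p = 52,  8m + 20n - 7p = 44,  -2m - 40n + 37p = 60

infinitely many solutions

Row-reduce:
R1 ← R1 / (3).
R2 ← R2 − 8·R1.
R3 ← R3 + 2·R1.
R2 ← R2 / (140/3).
R1 ← R1 + 10/3·R2.
R3 ← R3 + 140/3·R2.
Rank is 2 with 3 unknowns, leaving p free.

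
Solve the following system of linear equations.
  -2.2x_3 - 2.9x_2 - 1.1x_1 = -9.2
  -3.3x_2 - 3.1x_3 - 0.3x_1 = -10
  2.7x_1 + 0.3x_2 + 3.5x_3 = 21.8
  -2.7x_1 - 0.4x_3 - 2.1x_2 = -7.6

Row-reduce the augmented matrix:
R1 ← R1 / (-11/10).
R2 ← R2 + 3/10·R1.
R3 ← R3 − 27/10·R1.
R4 ← R4 + 27/10·R1.
R2 ← R2 / (-138/55).
R1 ← R1 − 29/11·R2.
R3 ← R3 + 75/11·R2.
R4 ← R4 − 276/55·R2.
R3 ← R3 / (2251/460).
R1 ← R1 + 173/276·R3.
R2 ← R2 − 275/276·R3.
R4 reduces to 0 = 0, so the extra equation is consistent.
Reading off the reduced rows gives x_1 = 3, x_2 = -1, x_3 = 4.

x_1 = 3, x_2 = -1, x_3 = 4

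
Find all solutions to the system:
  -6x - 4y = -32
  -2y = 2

Row-reduce the augmented matrix:
R1 ← R1 / (-6).
R2 ← R2 / (-2).
R1 ← R1 − 2/3·R2.
Reading off the reduced rows gives x = 6, y = -1.

x = 6, y = -1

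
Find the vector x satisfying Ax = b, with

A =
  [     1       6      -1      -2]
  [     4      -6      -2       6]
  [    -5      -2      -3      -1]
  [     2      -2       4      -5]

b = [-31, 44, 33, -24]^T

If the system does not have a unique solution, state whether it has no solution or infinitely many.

x_1 = -2, x_2 = -5, x_3 = -5, x_4 = 2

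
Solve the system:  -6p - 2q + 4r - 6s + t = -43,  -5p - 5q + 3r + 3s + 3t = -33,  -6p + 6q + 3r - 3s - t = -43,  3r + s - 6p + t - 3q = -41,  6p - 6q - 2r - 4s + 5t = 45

Row-reduce the augmented matrix:
R1 ← R1 / (-6).
R2 ← R2 + 5·R1.
R3 ← R3 + 6·R1.
R4 ← R4 + 6·R1.
R5 ← R5 − 6·R1.
R2 ← R2 / (-10/3).
R1 ← R1 − 1/3·R2.
R3 ← R3 − 8·R2.
R4 ← R4 + 1·R2.
R5 ← R5 + 8·R2.
R3 ← R3 / (-9/5).
R1 ← R1 + 7/10·R3.
R2 ← R2 − 1/10·R3.
R4 ← R4 + 9/10·R3.
R5 ← R5 − 14/5·R3.
R4 ← R4 / (-13/2).
R1 ← R1 + 41/6·R4.
R2 ← R2 + 7/6·R4.
R3 ← R3 + 37/3·R4.
R5 ← R5 − 16/3·R4.
R5 ← R5 / (460/117).
R1 ← R1 − 137/117·R5.
R2 ← R2 + 8/117·R5.
R3 ← R3 − 583/234·R5.
R4 ← R4 − 9/26·R5.
Reading off the reduced rows gives p = 6, q = 0, r = -2, s = 0, t = 1.

p = 6, q = 0, r = -2, s = 0, t = 1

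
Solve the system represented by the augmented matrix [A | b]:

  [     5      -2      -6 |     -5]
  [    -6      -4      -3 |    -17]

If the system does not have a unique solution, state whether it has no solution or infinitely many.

infinitely many solutions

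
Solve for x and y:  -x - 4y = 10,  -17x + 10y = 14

x = -2, y = -2

Row-reduce the augmented matrix:
R1 ← R1 / (-1).
R2 ← R2 + 17·R1.
R2 ← R2 / (78).
R1 ← R1 − 4·R2.
Reading off the reduced rows gives x = -2, y = -2.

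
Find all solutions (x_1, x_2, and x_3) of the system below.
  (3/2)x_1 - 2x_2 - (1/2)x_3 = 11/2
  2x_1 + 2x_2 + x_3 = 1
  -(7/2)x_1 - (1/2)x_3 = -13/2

infinitely many solutions

Row-reduce:
R1 ← R1 / (3/2).
R2 ← R2 − 2·R1.
R3 ← R3 + 7/2·R1.
R2 ← R2 / (14/3).
R1 ← R1 + 4/3·R2.
R3 ← R3 + 14/3·R2.
Rank is 2 with 3 unknowns, leaving x_3 free.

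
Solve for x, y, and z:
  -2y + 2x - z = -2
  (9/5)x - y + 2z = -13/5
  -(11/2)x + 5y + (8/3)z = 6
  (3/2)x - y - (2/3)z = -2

x = -2, y = -1, z = 0

Row-reduce the augmented matrix:
R1 ← R1 / (2).
R2 ← R2 − 9/5·R1.
R3 ← R3 + 11/2·R1.
R4 ← R4 − 3/2·R1.
R2 ← R2 / (4/5).
R1 ← R1 + 1·R2.
R3 ← R3 + 1/2·R2.
R4 ← R4 − 1/2·R2.
R3 ← R3 / (83/48).
R1 ← R1 − 25/8·R3.
R2 ← R2 − 29/8·R3.
R4 ← R4 + 83/48·R3.
R4 reduces to 0 = 0, so the extra equation is consistent.
Reading off the reduced rows gives x = -2, y = -1, z = 0.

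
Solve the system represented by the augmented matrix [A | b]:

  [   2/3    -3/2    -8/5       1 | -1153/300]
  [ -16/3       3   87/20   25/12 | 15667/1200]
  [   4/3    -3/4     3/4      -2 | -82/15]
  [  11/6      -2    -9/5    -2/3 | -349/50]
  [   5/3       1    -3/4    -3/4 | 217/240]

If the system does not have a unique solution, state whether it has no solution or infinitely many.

x_1 = -2, x_2 = 3, x_3 = -7/5, x_4 = -1/4

Row-reduce the augmented matrix:
R1 ← R1 / (2/3).
R2 ← R2 + 16/3·R1.
R3 ← R3 − 4/3·R1.
R4 ← R4 − 11/6·R1.
R5 ← R5 − 5/3·R1.
R2 ← R2 / (-9).
R1 ← R1 + 9/4·R2.
R3 ← R3 − 9/4·R2.
R4 ← R4 − 17/8·R2.
R5 ← R5 − 19/4·R2.
R3 ← R3 / (147/80).
R1 ← R1 + 23/80·R3.
R2 ← R2 − 169/180·R3.
R4 ← R4 − 871/1440·R3.
R5 ← R5 + 871/720·R3.
R4 ← R4 / (-17431/31752).
R1 ← R1 + 2209/1764·R4.
R2 ← R2 + 1447/3969·R4.
R3 ← R3 + 355/441·R4.
R5 ← R5 − 17431/15876·R4.
R5 reduces to 0 = 0, so the extra equation is consistent.
Reading off the reduced rows gives x_1 = -2, x_2 = 3, x_3 = -7/5, x_4 = -1/4.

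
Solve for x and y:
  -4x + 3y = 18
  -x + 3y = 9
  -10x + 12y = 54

x = -3, y = 2

Row-reduce the augmented matrix:
R1 ← R1 / (-4).
R2 ← R2 + 1·R1.
R3 ← R3 + 10·R1.
R2 ← R2 / (9/4).
R1 ← R1 + 3/4·R2.
R3 ← R3 − 9/2·R2.
R3 reduces to 0 = 0, so the extra equation is consistent.
Reading off the reduced rows gives x = -3, y = 2.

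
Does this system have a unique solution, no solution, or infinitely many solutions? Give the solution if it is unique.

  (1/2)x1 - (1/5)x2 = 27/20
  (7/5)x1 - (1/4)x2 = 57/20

x1 = 3/2, x2 = -3

Row-reduce the augmented matrix:
R1 ← R1 / (1/2).
R2 ← R2 − 7/5·R1.
R2 ← R2 / (31/100).
R1 ← R1 + 2/5·R2.
Reading off the reduced rows gives x1 = 3/2, x2 = -3.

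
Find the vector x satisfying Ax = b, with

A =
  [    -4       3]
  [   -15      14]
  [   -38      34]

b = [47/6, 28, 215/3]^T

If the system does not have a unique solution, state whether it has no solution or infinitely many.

x_1 = -7/3, x_2 = -1/2

Row-reduce the augmented matrix:
R1 ← R1 / (-4).
R2 ← R2 + 15·R1.
R3 ← R3 + 38·R1.
R2 ← R2 / (11/4).
R1 ← R1 + 3/4·R2.
R3 ← R3 − 11/2·R2.
R3 reduces to 0 = 0, so the extra equation is consistent.
Reading off the reduced rows gives x_1 = -7/3, x_2 = -1/2.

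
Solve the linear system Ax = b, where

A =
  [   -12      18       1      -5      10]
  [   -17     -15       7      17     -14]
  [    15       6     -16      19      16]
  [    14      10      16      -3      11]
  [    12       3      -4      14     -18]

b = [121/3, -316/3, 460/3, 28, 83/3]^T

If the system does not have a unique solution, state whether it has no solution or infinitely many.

x_1 = 2, x_2 = 3, x_3 = -3, x_4 = 4/3, x_5 = 2

Row-reduce the augmented matrix:
R1 ← R1 / (-12).
R2 ← R2 + 17·R1.
R3 ← R3 − 15·R1.
R4 ← R4 − 14·R1.
R5 ← R5 − 12·R1.
R2 ← R2 / (-81/2).
R1 ← R1 + 3/2·R2.
R3 ← R3 − 57/2·R2.
R4 ← R4 − 31·R2.
R5 ← R5 − 21·R2.
R3 ← R3 / (-1753/162).
R1 ← R1 + 47/162·R3.
R2 ← R2 + 67/486·R3.
R4 ← R4 − 5210/243·R3.
R5 ← R5 + 17/162·R3.
R4 ← R4 / (359939/5259).
R1 ← R1 + 2229/1753·R4.
R2 ← R2 + 5117/5259·R4.
R3 ← R3 + 4811/1753·R4.
R5 ← R5 − 37163/1753·R4.
R5 ← R5 / (-10207309/359939).
R1 ← R1 − 114181/359939·R5.
R2 ← R2 − 304187/359939·R5.
R3 ← R3 + 24519/359939·R5.
R4 ← R4 − 96257/359939·R5.
Reading off the reduced rows gives x_1 = 2, x_2 = 3, x_3 = -3, x_4 = 4/3, x_5 = 2.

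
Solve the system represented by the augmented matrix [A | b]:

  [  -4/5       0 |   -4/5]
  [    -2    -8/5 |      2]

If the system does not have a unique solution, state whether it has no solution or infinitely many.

x_1 = 1, x_2 = -5/2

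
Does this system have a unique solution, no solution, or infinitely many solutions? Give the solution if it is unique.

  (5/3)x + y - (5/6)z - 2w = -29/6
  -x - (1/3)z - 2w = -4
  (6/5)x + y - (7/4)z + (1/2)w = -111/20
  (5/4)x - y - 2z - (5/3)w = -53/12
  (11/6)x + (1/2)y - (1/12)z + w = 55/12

Row-reduce:
R1 ← R1 / (5/3).
R2 ← R2 + 1·R1.
R3 ← R3 − 6/5·R1.
R4 ← R4 − 5/4·R1.
R5 ← R5 − 11/6·R1.
R2 ← R2 / (3/5).
R1 ← R1 − 3/5·R2.
R3 ← R3 − 7/25·R2.
R4 ← R4 + 7/4·R2.
R5 ← R5 + 3/5·R2.
R3 ← R3 / (-137/180).
R1 ← R1 − 1/3·R3.
R2 ← R2 + 25/18·R3.
R4 ← R4 + 137/36·R3.
R4 ← R4 / (-80/3).
R1 ← R1 − 480/137·R4.
R2 ← R2 + 1589/137·R4.
R3 ← R3 + 618/137·R4.
Row 5 reduces to 0 = 3, a contradiction. The system is inconsistent.

no solution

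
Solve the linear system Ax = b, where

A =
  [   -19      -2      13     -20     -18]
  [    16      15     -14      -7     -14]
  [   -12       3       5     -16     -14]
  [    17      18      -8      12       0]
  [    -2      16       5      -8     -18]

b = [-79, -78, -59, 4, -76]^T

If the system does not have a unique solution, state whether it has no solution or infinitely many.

Row-reduce:
R1 ← R1 / (-19).
R2 ← R2 − 16·R1.
R3 ← R3 + 12·R1.
R4 ← R4 − 17·R1.
R5 ← R5 + 2·R1.
R2 ← R2 / (253/19).
R1 ← R1 − 2/19·R2.
R3 ← R3 − 81/19·R2.
R4 ← R4 − 308/19·R2.
R5 ← R5 − 308/19·R2.
R3 ← R3 / (-565/253).
R1 ← R1 + 167/253·R3.
R2 ← R2 + 58/253·R3.
R4 ← R4 − 169/23·R3.
R5 ← R5 − 169/23·R3.
R4 ← R4 / (20997/565).
R1 ← R1 + 11/565·R4.
R2 ← R2 + 1259/565·R4.
R3 ← R3 + 1079/565·R4.
R5 ← R5 − 20997/565·R4.
Row 5 reduces to 0 = -1, a contradiction. The system is inconsistent.

no solution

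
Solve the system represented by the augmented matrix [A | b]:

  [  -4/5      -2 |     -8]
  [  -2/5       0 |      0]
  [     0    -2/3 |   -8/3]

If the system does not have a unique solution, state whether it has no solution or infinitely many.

x_1 = 0, x_2 = 4

Row-reduce the augmented matrix:
R1 ← R1 / (-4/5).
R2 ← R2 + 2/5·R1.
R1 ← R1 − 5/2·R2.
R3 ← R3 + 2/3·R2.
R3 reduces to 0 = 0, so the extra equation is consistent.
Reading off the reduced rows gives x_1 = 0, x_2 = 4.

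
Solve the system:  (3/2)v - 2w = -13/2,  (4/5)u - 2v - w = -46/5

infinitely many solutions

Row-reduce:
Swap R1 and R2.
R1 ← R1 / (4/5).
R2 ← R2 / (3/2).
R1 ← R1 + 5/2·R2.
Rank is 2 with 3 unknowns, leaving w free.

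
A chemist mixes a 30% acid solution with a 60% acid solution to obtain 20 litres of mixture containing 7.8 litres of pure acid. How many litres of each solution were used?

Let a = litres of solution A, b = litres of solution B.
  a + b = 20
  (3/5)b + (3/10)a = 39/5
Row-reduce the augmented matrix:
R2 ← R2 − 3/10·R1.
R2 ← R2 / (3/10).
R1 ← R1 − 1·R2.
Reading off the reduced rows gives a = 14, b = 6.

litres of solution A: 14, litres of solution B: 6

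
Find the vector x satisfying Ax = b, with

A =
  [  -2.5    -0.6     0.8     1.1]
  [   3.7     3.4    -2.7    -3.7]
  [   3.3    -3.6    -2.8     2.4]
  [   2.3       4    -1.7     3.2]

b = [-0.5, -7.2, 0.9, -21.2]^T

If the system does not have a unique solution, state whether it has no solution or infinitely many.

x_1 = 1, x_2 = -3, x_3 = 3, x_4 = -2

Row-reduce the augmented matrix:
R1 ← R1 / (-5/2).
R2 ← R2 − 37/10·R1.
R3 ← R3 − 33/10·R1.
R4 ← R4 − 23/10·R1.
R2 ← R2 / (314/125).
R1 ← R1 − 6/25·R2.
R3 ← R3 + 549/125·R2.
R4 ← R4 − 431/125·R2.
R3 ← R3 / (-13799/3140).
R1 ← R1 + 55/314·R3.
R2 ← R2 + 379/628·R3.
R4 ← R4 − 3507/3140·R3.
R4 ← R4 / (490853/68995).
R1 ← R1 + 3466/13799·R4.
R2 ← R2 + 23633/27598·R4.
R3 ← R3 + 720/13799·R4.
Reading off the reduced rows gives x_1 = 1, x_2 = -3, x_3 = 3, x_4 = -2.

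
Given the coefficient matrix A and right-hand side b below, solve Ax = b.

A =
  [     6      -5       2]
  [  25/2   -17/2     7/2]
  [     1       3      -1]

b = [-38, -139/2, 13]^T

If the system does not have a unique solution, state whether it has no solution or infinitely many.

infinitely many solutions

Row-reduce:
R1 ← R1 / (6).
R2 ← R2 − 25/2·R1.
R3 ← R3 − 1·R1.
R2 ← R2 / (23/12).
R1 ← R1 + 5/6·R2.
R3 ← R3 − 23/6·R2.
Rank is 2 with 3 unknowns, leaving x_3 free.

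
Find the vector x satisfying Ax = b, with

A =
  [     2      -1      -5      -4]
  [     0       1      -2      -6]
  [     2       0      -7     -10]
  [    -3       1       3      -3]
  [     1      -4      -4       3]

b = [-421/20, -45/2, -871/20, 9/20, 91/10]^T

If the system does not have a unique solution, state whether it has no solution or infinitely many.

Row-reduce the augmented matrix:
R1 ← R1 / (2).
R3 ← R3 − 2·R1.
R4 ← R4 + 3·R1.
R5 ← R5 − 1·R1.
R1 ← R1 + 1/2·R2.
R3 ← R3 − 1·R2.
R4 ← R4 + 1/2·R2.
R5 ← R5 + 7/2·R2.
Swap R3 and R4.
R3 ← R3 / (-11/2).
R1 ← R1 + 7/2·R3.
R2 ← R2 + 2·R3.
R5 ← R5 + 17/2·R3.
Swap R4 and R5.
R4 ← R4 / (28/11).
R1 ← R1 − 29/11·R4.
R2 ← R2 + 18/11·R4.
R3 ← R3 − 24/11·R4.
R5 reduces to 0 = 0, so the extra equation is consistent.
Reading off the reduced rows gives x_1 = -7/5, x_2 = -3, x_3 = 9/4, x_4 = 5/2.

x_1 = -7/5, x_2 = -3, x_3 = 9/4, x_4 = 5/2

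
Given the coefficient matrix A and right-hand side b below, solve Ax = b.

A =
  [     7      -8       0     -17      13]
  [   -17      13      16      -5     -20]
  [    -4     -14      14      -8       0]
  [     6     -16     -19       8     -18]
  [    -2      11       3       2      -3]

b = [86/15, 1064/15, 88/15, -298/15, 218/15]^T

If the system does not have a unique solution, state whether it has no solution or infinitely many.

x_1 = -1, x_2 = 6/5, x_3 = 0, x_4 = -7/3, x_5 = -4/3

Row-reduce the augmented matrix:
R1 ← R1 / (7).
R2 ← R2 + 17·R1.
R3 ← R3 + 4·R1.
R4 ← R4 − 6·R1.
R5 ← R5 + 2·R1.
R2 ← R2 / (-45/7).
R1 ← R1 + 8/7·R2.
R3 ← R3 + 130/7·R2.
R4 ← R4 + 64/7·R2.
R5 ← R5 − 61/7·R2.
R3 ← R3 / (-290/9).
R1 ← R1 + 128/45·R3.
R2 ← R2 + 112/45·R3.
R4 ← R4 + 1879/45·R3.
R5 ← R5 − 1111/45·R3.
R4 ← R4 / (-1548/25).
R1 ← R1 + 111/25·R4.
R2 ← R2 + 44/25·R4.
R3 ← R3 + 18/5·R4.
R5 ← R5 − 582/25·R4.
R5 ← R5 / (-59843/7482).
R1 ← R1 − 44129/14964·R5.
R2 ← R2 − 6136/11223·R5.
R3 ← R3 − 3739/2494·R5.
R4 ← R4 − 8633/44892·R5.
Reading off the reduced rows gives x_1 = -1, x_2 = 6/5, x_3 = 0, x_4 = -7/3, x_5 = -4/3.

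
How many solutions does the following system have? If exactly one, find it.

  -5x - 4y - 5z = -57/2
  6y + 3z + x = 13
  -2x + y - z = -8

no solution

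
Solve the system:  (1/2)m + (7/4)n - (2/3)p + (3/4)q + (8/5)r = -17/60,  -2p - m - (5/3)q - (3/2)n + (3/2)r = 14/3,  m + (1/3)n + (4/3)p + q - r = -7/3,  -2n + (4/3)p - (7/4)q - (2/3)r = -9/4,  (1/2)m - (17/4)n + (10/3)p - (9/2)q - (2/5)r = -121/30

no solution

Row-reduce:
R1 ← R1 / (1/2).
R2 ← R2 + 1·R1.
R3 ← R3 − 1·R1.
R5 ← R5 − 1/2·R1.
R2 ← R2 / (2).
R1 ← R1 − 7/2·R2.
R3 ← R3 + 19/6·R2.
R4 ← R4 + 2·R2.
R5 ← R5 + 6·R2.
R3 ← R3 / (-47/18).
R1 ← R1 − 9/2·R3.
R2 ← R2 + 5/3·R3.
R4 ← R4 + 2·R3.
R5 ← R5 + 6·R3.
R4 ← R4 / (-751/564).
R1 ← R1 − 67/141·R4.
R2 ← R2 − 19/47·R4.
R3 ← R3 − 55/188·R4.
R5 ← R5 + 751/188·R4.
Row 5 reduces to 0 = 3, a contradiction. The system is inconsistent.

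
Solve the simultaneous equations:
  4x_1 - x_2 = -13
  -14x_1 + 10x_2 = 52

x_1 = -3, x_2 = 1

Row-reduce the augmented matrix:
R1 ← R1 / (4).
R2 ← R2 + 14·R1.
R2 ← R2 / (13/2).
R1 ← R1 + 1/4·R2.
Reading off the reduced rows gives x_1 = -3, x_2 = 1.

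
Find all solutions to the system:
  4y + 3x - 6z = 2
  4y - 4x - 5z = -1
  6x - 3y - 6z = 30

Row-reduce the augmented matrix:
R1 ← R1 / (3).
R2 ← R2 + 4·R1.
R3 ← R3 − 6·R1.
R2 ← R2 / (28/3).
R1 ← R1 − 4/3·R2.
R3 ← R3 + 11·R2.
R3 ← R3 / (-261/28).
R1 ← R1 + 1/7·R3.
R2 ← R2 + 39/28·R3.
Reading off the reduced rows gives x = 0, y = -4, z = -3.

x = 0, y = -4, z = -3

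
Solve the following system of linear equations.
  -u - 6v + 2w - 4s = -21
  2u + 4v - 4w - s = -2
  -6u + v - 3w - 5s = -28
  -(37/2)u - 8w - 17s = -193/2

no solution

Row-reduce:
R1 ← R1 / (-1).
R2 ← R2 − 2·R1.
R3 ← R3 + 6·R1.
R4 ← R4 + 37/2·R1.
R2 ← R2 / (-8).
R1 ← R1 − 6·R2.
R3 ← R3 − 37·R2.
R4 ← R4 − 111·R2.
R3 ← R3 / (-15).
R1 ← R1 + 2·R3.
R4 ← R4 + 45·R3.
Row 4 reduces to 0 = -2, a contradiction. The system is inconsistent.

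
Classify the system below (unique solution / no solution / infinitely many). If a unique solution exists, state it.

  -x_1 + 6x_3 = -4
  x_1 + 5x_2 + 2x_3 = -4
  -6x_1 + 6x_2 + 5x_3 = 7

x_1 = -2, x_2 = 0, x_3 = -1

Row-reduce the augmented matrix:
R1 ← R1 / (-1).
R2 ← R2 − 1·R1.
R3 ← R3 + 6·R1.
R2 ← R2 / (5).
R3 ← R3 − 6·R2.
R3 ← R3 / (-203/5).
R1 ← R1 + 6·R3.
R2 ← R2 − 8/5·R3.
Reading off the reduced rows gives x_1 = -2, x_2 = 0, x_3 = -1.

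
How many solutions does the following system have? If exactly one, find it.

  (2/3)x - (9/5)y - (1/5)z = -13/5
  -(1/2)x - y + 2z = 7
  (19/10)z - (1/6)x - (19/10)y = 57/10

Row-reduce:
R1 ← R1 / (2/3).
R2 ← R2 + 1/2·R1.
R3 ← R3 + 1/6·R1.
R2 ← R2 / (-47/20).
R1 ← R1 + 27/10·R2.
R3 ← R3 + 47/20·R2.
Rank is 2 with 3 unknowns, leaving z free.

infinitely many solutions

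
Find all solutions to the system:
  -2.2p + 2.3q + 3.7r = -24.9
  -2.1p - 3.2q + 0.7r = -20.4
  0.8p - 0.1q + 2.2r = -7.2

Row-reduce the augmented matrix:
R1 ← R1 / (-11/5).
R2 ← R2 + 21/10·R1.
R3 ← R3 − 4/5·R1.
R2 ← R2 / (-1187/220).
R1 ← R1 + 23/22·R2.
R3 ← R3 − 81/110·R2.
R3 ← R3 / (37497/11870).
R1 ← R1 + 1345/1187·R3.
R2 ← R2 − 623/1187·R3.
Reading off the reduced rows gives p = 5, q = 2, r = -5.

p = 5, q = 2, r = -5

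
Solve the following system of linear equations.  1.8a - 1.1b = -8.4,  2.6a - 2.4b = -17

a = -1, b = 6

Row-reduce the augmented matrix:
R1 ← R1 / (9/5).
R2 ← R2 − 13/5·R1.
R2 ← R2 / (-73/90).
R1 ← R1 + 11/18·R2.
Reading off the reduced rows gives a = -1, b = 6.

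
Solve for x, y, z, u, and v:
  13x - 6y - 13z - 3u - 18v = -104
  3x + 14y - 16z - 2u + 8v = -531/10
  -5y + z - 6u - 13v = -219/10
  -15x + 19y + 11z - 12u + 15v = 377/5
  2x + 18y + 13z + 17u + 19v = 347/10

x = -5/2, y = -11/5, z = 5/2, u = -3/5, v = 3

Row-reduce the augmented matrix:
R1 ← R1 / (13).
R2 ← R2 − 3·R1.
R4 ← R4 + 15·R1.
R5 ← R5 − 2·R1.
R2 ← R2 / (200/13).
R1 ← R1 + 6/13·R2.
R3 ← R3 + 5·R2.
R4 ← R4 − 157/13·R2.
R5 ← R5 − 246/13·R2.
R3 ← R3 / (-129/40).
R1 ← R1 + 139/100·R3.
R2 ← R2 + 169/200·R3.
R4 ← R4 − 1241/200·R3.
R5 ← R5 − 3099/100·R3.
R4 ← R4 / (-17284/645).
R1 ← R1 − 1612/645·R4.
R2 ← R2 − 1031/645·R4.
R3 ← R3 − 257/129·R4.
R5 ← R5 + 9174/215·R4.
R5 ← R5 / (-121156/4321).
R1 ← R1 + 740/4321·R5.
R2 ← R2 − 10451/8642·R5.
R3 ← R3 − 3227/8642·R5.
R4 ← R4 − 10553/8642·R5.
Reading off the reduced rows gives x = -5/2, y = -11/5, z = 5/2, u = -3/5, v = 3.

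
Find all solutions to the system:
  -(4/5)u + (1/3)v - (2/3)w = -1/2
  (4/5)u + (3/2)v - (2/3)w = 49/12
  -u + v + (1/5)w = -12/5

u = 5/2, v = 1/2, w = -2

Row-reduce the augmented matrix:
R1 ← R1 / (-4/5).
R2 ← R2 − 4/5·R1.
R3 ← R3 + 1·R1.
R2 ← R2 / (11/6).
R1 ← R1 + 5/12·R2.
R3 ← R3 − 7/12·R2.
R3 ← R3 / (481/330).
R1 ← R1 − 35/66·R3.
R2 ← R2 + 8/11·R3.
Reading off the reduced rows gives u = 5/2, v = 1/2, w = -2.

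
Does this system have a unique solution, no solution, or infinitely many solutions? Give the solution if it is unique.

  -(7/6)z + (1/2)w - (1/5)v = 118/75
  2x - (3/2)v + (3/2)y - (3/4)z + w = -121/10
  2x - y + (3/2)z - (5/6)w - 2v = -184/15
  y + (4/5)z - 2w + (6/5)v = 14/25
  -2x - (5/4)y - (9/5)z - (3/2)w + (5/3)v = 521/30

Row-reduce the augmented matrix:
Swap R1 and R2.
R1 ← R1 / (2).
R3 ← R3 − 2·R1.
R5 ← R5 + 2·R1.
Swap R2 and R3.
R2 ← R2 / (-5/2).
R1 ← R1 − 3/4·R2.
R4 ← R4 − 1·R2.
R5 ← R5 − 1/4·R2.
R3 ← R3 / (-7/6).
R1 ← R1 − 3/10·R3.
R2 ← R2 + 9/10·R3.
R4 ← R4 − 17/10·R3.
R5 ← R5 + 93/40·R3.
R4 ← R4 / (-421/210).
R1 ← R1 − 11/140·R4.
R2 ← R2 − 73/210·R4.
R3 ← R3 + 3/7·R4.
R5 ← R5 + 1411/840·R4.
R5 ← R5 / (-991/12630).
R1 ← R1 + 19443/21050·R5.
R2 ← R2 − 5022/10525·R5.
R3 ← R3 − 42/2105·R5.
R4 ← R4 + 744/2105·R5.
Reading off the reduced rows gives x = -3, y = -2, z = -2, w = -2/5, v = 14/5.

x = -3, y = -2, z = -2, w = -2/5, v = 14/5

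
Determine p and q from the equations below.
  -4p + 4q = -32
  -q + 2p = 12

Row-reduce the augmented matrix:
R1 ← R1 / (-4).
R2 ← R2 − 2·R1.
R1 ← R1 + 1·R2.
Reading off the reduced rows gives p = 4, q = -4.

p = 4, q = -4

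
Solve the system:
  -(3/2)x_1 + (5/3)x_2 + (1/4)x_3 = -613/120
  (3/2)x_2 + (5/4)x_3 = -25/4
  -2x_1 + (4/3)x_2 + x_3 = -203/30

Row-reduce the augmented matrix:
R1 ← R1 / (-3/2).
R3 ← R3 + 2·R1.
R2 ← R2 / (3/2).
R1 ← R1 + 10/9·R2.
R3 ← R3 + 8/9·R2.
R3 ← R3 / (38/27).
R1 ← R1 − 41/54·R3.
R2 ← R2 − 5/6·R3.
Reading off the reduced rows gives x_1 = 3/4, x_2 = -2, x_3 = -13/5.

x_1 = 3/4, x_2 = -2, x_3 = -13/5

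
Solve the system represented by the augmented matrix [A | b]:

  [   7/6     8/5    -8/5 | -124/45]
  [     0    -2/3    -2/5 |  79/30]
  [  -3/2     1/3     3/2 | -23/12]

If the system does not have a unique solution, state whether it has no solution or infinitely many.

x_1 = -4/3, x_2 = -11/4, x_3 = -2

Row-reduce the augmented matrix:
R1 ← R1 / (7/6).
R3 ← R3 + 3/2·R1.
R2 ← R2 / (-2/3).
R1 ← R1 − 48/35·R2.
R3 ← R3 − 251/105·R2.
R3 ← R3 / (-697/350).
R1 ← R1 + 384/175·R3.
R2 ← R2 − 3/5·R3.
Reading off the reduced rows gives x_1 = -4/3, x_2 = -11/4, x_3 = -2.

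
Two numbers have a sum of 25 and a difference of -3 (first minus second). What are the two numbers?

Let x = first number, y = second number.
  x + y = 25
  x - y = -3
From equation 1: x = 25 − y.
Substitute into equation 2 and solve: y = 14.
Then x = 11.

first number: 11, second number: 14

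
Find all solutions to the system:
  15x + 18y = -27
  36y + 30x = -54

infinitely many solutions

Row-reduce:
R1 ← R1 / (15).
R2 ← R2 − 30·R1.
Rank is 1 with 2 unknowns, leaving y free.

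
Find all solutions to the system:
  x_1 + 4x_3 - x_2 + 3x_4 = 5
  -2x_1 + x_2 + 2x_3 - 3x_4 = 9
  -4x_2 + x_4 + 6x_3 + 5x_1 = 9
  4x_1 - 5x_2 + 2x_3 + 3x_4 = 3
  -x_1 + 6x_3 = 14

x_1 = -2, x_2 = -2, x_3 = 2, x_4 = -1

Row-reduce the augmented matrix:
R2 ← R2 + 2·R1.
R3 ← R3 − 5·R1.
R4 ← R4 − 4·R1.
R5 ← R5 + 1·R1.
R2 ← R2 / (-1).
R1 ← R1 + 1·R2.
R3 ← R3 − 1·R2.
R4 ← R4 + 1·R2.
R5 ← R5 + 1·R2.
R3 ← R3 / (-4).
R1 ← R1 + 6·R3.
R2 ← R2 + 10·R3.
R4 ← R4 + 24·R3.
R4 ← R4 / (54).
R1 ← R1 − 33/2·R4.
R2 ← R2 − 49/2·R4.
R3 ← R3 − 11/4·R4.
R5 reduces to 0 = 0, so the extra equation is consistent.
Reading off the reduced rows gives x_1 = -2, x_2 = -2, x_3 = 2, x_4 = -1.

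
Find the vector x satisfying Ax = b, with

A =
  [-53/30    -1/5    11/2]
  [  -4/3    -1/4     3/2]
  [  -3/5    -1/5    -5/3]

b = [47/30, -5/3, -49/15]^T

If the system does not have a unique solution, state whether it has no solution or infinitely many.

Row-reduce:
R1 ← R1 / (-53/30).
R2 ← R2 + 4/3·R1.
R3 ← R3 + 3/5·R1.
R2 ← R2 / (-21/212).
R1 ← R1 − 6/53·R2.
R3 ← R3 + 7/53·R2.
Rank is 2 with 3 unknowns, leaving x_3 free.

infinitely many solutions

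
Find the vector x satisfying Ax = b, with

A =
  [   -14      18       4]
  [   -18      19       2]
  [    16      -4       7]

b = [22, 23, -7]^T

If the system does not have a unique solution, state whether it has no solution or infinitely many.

x_1 = -2, x_2 = -1, x_3 = 3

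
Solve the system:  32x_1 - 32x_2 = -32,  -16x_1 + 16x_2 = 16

Row-reduce:
R1 ← R1 / (32).
R2 ← R2 + 16·R1.
Rank is 1 with 2 unknowns, leaving x_2 free.

infinitely many solutions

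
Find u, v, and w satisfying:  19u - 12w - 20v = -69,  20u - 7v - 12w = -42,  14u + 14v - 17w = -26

u = 1, v = 2, w = 4

Row-reduce the augmented matrix:
R1 ← R1 / (19).
R2 ← R2 − 20·R1.
R3 ← R3 − 14·R1.
R2 ← R2 / (267/19).
R1 ← R1 + 20/19·R2.
R3 ← R3 − 546/19·R2.
R3 ← R3 / (-841/89).
R1 ← R1 + 52/89·R3.
R2 ← R2 − 4/89·R3.
Reading off the reduced rows gives u = 1, v = 2, w = 4.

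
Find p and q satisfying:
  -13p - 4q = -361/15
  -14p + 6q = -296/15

p = 5/3, q = 3/5

Row-reduce the augmented matrix:
R1 ← R1 / (-13).
R2 ← R2 + 14·R1.
R2 ← R2 / (134/13).
R1 ← R1 − 4/13·R2.
Reading off the reduced rows gives p = 5/3, q = 3/5.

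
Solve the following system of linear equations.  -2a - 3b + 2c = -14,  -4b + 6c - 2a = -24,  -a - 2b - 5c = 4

a = 2, b = 2, c = -2

Row-reduce the augmented matrix:
R1 ← R1 / (-2).
R2 ← R2 + 2·R1.
R3 ← R3 + 1·R1.
R2 ← R2 / (-1).
R1 ← R1 − 3/2·R2.
R3 ← R3 + 1/2·R2.
R3 ← R3 / (-8).
R1 ← R1 − 5·R3.
R2 ← R2 + 4·R3.
Reading off the reduced rows gives a = 2, b = 2, c = -2.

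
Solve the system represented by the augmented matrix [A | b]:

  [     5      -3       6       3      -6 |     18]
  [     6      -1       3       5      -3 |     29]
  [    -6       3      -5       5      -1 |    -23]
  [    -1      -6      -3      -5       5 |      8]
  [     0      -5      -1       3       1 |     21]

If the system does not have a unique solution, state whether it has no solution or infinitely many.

Row-reduce the augmented matrix:
R1 ← R1 / (5).
R2 ← R2 − 6·R1.
R3 ← R3 + 6·R1.
R4 ← R4 + 1·R1.
R2 ← R2 / (13/5).
R1 ← R1 + 3/5·R2.
R3 ← R3 + 3/5·R2.
R4 ← R4 + 33/5·R2.
R5 ← R5 + 5·R2.
R3 ← R3 / (16/13).
R1 ← R1 − 3/13·R3.
R2 ← R2 + 21/13·R3.
R4 ← R4 + 162/13·R3.
R5 ← R5 + 118/13·R3.
R4 ← R4 / (179/2).
R1 ← R1 + 3/4·R4.
R2 ← R2 − 49/4·R4.
R3 ← R3 − 29/4·R4.
R5 ← R5 − 143/2·R4.
R5 ← R5 / (961/358).
R1 ← R1 − 453/716·R5.
R2 ← R2 − 119/716·R5.
R3 ← R3 + 799/716·R5.
R4 ← R4 + 235/358·R5.
Reading off the reduced rows gives x_1 = 3, x_2 = -2, x_3 = 2, x_4 = 3, x_5 = 4.

x_1 = 3, x_2 = -2, x_3 = 2, x_4 = 3, x_5 = 4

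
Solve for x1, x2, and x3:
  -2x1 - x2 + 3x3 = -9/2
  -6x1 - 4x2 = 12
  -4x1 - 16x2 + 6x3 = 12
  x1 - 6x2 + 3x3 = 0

Row-reduce the augmented matrix:
R1 ← R1 / (-2).
R2 ← R2 + 6·R1.
R3 ← R3 + 4·R1.
R4 ← R4 − 1·R1.
R2 ← R2 / (-1).
R1 ← R1 − 1/2·R2.
R3 ← R3 + 14·R2.
R4 ← R4 + 13/2·R2.
R3 ← R3 / (126).
R1 ← R1 + 6·R3.
R2 ← R2 − 9·R3.
R4 ← R4 − 63·R3.
R4 reduces to 0 = 0, so the extra equation is consistent.
Reading off the reduced rows gives x1 = -1, x2 = -3/2, x3 = -8/3.

x1 = -1, x2 = -3/2, x3 = -8/3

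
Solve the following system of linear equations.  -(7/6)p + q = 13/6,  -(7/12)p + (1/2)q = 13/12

Row-reduce:
R1 ← R1 / (-7/6).
R2 ← R2 + 7/12·R1.
Rank is 1 with 2 unknowns, leaving q free.

infinitely many solutions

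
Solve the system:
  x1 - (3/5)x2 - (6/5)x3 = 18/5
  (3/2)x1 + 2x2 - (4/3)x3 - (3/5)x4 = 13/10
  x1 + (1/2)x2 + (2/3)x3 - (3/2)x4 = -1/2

infinitely many solutions

Row-reduce:
R2 ← R2 − 3/2·R1.
R3 ← R3 − 1·R1.
R2 ← R2 / (29/10).
R1 ← R1 + 3/5·R2.
R3 ← R3 − 11/10·R2.
R3 ← R3 / (49/29).
R1 ← R1 + 32/29·R3.
R2 ← R2 − 14/87·R3.
Rank is 3 with 4 unknowns, leaving x4 free.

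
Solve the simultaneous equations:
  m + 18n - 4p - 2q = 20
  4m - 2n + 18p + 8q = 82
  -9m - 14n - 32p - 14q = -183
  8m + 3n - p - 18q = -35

no solution

Row-reduce:
R2 ← R2 − 4·R1.
R3 ← R3 + 9·R1.
R4 ← R4 − 8·R1.
R2 ← R2 / (-74).
R1 ← R1 − 18·R2.
R3 ← R3 − 148·R2.
R4 ← R4 + 141·R2.
Swap R3 and R4.
R3 ← R3 / (-1250/37).
R1 ← R1 − 158/37·R3.
R2 ← R2 + 17/37·R3.
Row 4 reduces to 0 = 1, a contradiction. The system is inconsistent.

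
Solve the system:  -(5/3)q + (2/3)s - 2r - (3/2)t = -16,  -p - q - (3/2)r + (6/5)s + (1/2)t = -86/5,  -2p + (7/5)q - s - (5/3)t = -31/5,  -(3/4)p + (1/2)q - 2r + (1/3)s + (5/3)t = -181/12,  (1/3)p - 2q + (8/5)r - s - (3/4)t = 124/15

p = 5, q = 2, r = 6, s = -1, t = 0

Row-reduce the augmented matrix:
Swap R1 and R2.
R1 ← R1 / (-1).
R3 ← R3 + 2·R1.
R4 ← R4 + 3/4·R1.
R5 ← R5 − 1/3·R1.
R2 ← R2 / (-5/3).
R1 ← R1 − 1·R2.
R3 ← R3 − 17/5·R2.
R4 ← R4 − 5/4·R2.
R5 ← R5 + 7/3·R2.
R3 ← R3 / (-27/25).
R1 ← R1 − 3/10·R3.
R2 ← R2 − 6/5·R3.
R4 ← R4 + 19/8·R3.
R5 ← R5 − 39/10·R3.
R4 ← R4 / (1591/360).
R1 ← R1 + 41/30·R4.
R2 ← R2 + 8/3·R4.
R3 ← R3 − 17/9·R4.
R5 ← R5 + 89/10·R4.
R5 ← R5 / (5613227/859140).
R1 ← R1 − 4559/4773·R5.
R2 ← R2 − 64045/28638·R5.
R3 ← R3 + 6496/42957·R5.
R4 ← R4 − 82685/28638·R5.
Reading off the reduced rows gives p = 5, q = 2, r = 6, s = -1, t = 0.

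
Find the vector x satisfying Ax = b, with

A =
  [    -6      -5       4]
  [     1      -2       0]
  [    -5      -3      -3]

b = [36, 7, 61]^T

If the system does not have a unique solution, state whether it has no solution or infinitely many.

Row-reduce the augmented matrix:
R1 ← R1 / (-6).
R2 ← R2 − 1·R1.
R3 ← R3 + 5·R1.
R2 ← R2 / (-17/6).
R1 ← R1 − 5/6·R2.
R3 ← R3 − 7/6·R2.
R3 ← R3 / (-103/17).
R1 ← R1 + 8/17·R3.
R2 ← R2 + 4/17·R3.
Reading off the reduced rows gives x_1 = -5, x_2 = -6, x_3 = -6.

x_1 = -5, x_2 = -6, x_3 = -6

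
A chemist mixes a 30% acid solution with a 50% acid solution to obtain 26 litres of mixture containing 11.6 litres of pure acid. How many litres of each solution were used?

litres of solution A: 7, litres of solution B: 19

Let a = litres of solution A, b = litres of solution B.
  b + a = 26
  (3/10)a + (1/2)b = 58/5
Row-reduce the augmented matrix:
R2 ← R2 − 3/10·R1.
R2 ← R2 / (1/5).
R1 ← R1 − 1·R2.
Reading off the reduced rows gives a = 7, b = 19.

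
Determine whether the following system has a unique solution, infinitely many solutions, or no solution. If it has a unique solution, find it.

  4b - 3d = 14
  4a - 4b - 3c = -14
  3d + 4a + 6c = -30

Row-reduce:
Swap R1 and R2.
R1 ← R1 / (4).
R3 ← R3 − 4·R1.
R2 ← R2 / (4).
R1 ← R1 + 1·R2.
R3 ← R3 − 4·R2.
R3 ← R3 / (9).
R1 ← R1 + 3/4·R3.
Rank is 3 with 4 unknowns, leaving d free.

infinitely many solutions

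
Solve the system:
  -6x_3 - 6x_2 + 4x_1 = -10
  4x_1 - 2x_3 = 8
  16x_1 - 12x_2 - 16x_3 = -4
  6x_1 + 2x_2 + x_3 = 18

Row-reduce the augmented matrix:
R1 ← R1 / (4).
R2 ← R2 − 4·R1.
R3 ← R3 − 16·R1.
R4 ← R4 − 6·R1.
R2 ← R2 / (6).
R1 ← R1 + 3/2·R2.
R3 ← R3 − 12·R2.
R4 ← R4 − 11·R2.
Swap R3 and R4.
R3 ← R3 / (8/3).
R1 ← R1 + 1/2·R3.
R2 ← R2 − 2/3·R3.
R4 reduces to 0 = 0, so the extra equation is consistent.
Reading off the reduced rows gives x_1 = 2, x_2 = 3, x_3 = 0.

x_1 = 2, x_2 = 3, x_3 = 0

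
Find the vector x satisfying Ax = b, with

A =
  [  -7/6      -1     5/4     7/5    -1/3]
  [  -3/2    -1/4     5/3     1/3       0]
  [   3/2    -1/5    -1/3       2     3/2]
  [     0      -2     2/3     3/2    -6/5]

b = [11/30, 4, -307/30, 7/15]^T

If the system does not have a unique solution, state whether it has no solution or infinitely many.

infinitely many solutions

Row-reduce:
R1 ← R1 / (-7/6).
R2 ← R2 + 3/2·R1.
R3 ← R3 − 3/2·R1.
R2 ← R2 / (29/28).
R1 ← R1 − 6/7·R2.
R3 ← R3 + 52/35·R2.
R4 ← R4 + 2·R2.
R3 ← R3 / (473/348).
R1 ← R1 + 65/58·R3.
R2 ← R2 − 5/87·R3.
R4 ← R4 − 68/87·R3.
R4 ← R4 / (-54573/23650).
R1 ← R1 − 668/473·R4.
R2 ← R2 + 10556/7095·R4.
R3 ← R3 − 14756/11825·R4.
Rank is 4 with 5 unknowns, leaving x_5 free.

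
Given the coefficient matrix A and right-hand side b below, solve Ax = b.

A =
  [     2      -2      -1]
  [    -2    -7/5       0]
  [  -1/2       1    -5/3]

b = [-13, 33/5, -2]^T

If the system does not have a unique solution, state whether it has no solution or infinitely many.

x_1 = -4, x_2 = 1, x_3 = 3

Row-reduce the augmented matrix:
R1 ← R1 / (2).
R2 ← R2 + 2·R1.
R3 ← R3 + 1/2·R1.
R2 ← R2 / (-17/5).
R1 ← R1 + 1·R2.
R3 ← R3 − 1/2·R2.
R3 ← R3 / (-421/204).
R1 ← R1 + 7/34·R3.
R2 ← R2 − 5/17·R3.
Reading off the reduced rows gives x_1 = -4, x_2 = 1, x_3 = 3.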